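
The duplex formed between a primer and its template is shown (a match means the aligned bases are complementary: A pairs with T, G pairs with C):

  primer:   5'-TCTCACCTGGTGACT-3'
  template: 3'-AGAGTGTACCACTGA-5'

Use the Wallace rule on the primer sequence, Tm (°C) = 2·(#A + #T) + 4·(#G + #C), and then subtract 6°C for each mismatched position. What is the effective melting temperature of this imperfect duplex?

Primer base counts: A=2, T=5, G=3, C=5 → A+T=7, G+C=8
Perfect-match Tm = 2(7) + 4(8) = 14 + 32 = 46°C
Mismatches (positions where the bases are not complementary): 1 (at position 7)
Effective Tm = 46 − 1×6 = 46 − 6 = 40°C

40°C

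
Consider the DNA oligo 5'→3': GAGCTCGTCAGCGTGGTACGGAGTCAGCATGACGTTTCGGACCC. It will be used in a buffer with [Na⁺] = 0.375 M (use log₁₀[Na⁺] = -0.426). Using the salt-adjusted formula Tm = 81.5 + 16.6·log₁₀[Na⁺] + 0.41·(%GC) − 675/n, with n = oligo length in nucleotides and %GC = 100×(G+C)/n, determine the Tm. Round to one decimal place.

Length n = 44. Counting bases: A=8, C=12, G=15, T=9
G+C = 27, so %GC = 27/44 × 100 = 61.364%
Salt term: 16.6 × (-0.426) = -7.072
GC term: 0.41 × 61.364 = 25.159; length term: −675/44 = −15.341
Tm = 81.5 + (-7.072) + 25.159 − 15.341 = 84.246 → 84.2°C

84.2°C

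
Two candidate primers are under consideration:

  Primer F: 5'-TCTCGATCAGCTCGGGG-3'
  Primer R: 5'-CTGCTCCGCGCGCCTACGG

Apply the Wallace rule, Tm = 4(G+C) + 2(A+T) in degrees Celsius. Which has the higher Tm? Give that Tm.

Primer F: A+T=6, G+C=11 → Tm = 2(6)+4(11) = 56°C
Primer R: A+T=4, G+C=15 → Tm = 2(4)+4(15) = 68°C
56°C vs 68°C → primer R is higher.

Primer R, 68°C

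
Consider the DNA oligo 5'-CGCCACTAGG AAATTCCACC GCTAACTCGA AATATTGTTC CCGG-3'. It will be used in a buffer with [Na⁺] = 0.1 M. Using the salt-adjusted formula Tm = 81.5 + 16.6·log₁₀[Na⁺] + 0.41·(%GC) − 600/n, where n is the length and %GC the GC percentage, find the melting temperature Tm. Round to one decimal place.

71.8°C

Length n = 44. Counting bases: T=10, C=14, G=8, A=12
G+C = 22, so %GC = 22/44 × 100 = 50%
Salt term: 16.6 × (-1) = -16.6
GC term: 0.41 × 50 = 20.5; length term: −600/44 = −13.636
Tm = 81.5 + (-16.6) + 20.5 − 13.636 = 71.764 → 71.8°C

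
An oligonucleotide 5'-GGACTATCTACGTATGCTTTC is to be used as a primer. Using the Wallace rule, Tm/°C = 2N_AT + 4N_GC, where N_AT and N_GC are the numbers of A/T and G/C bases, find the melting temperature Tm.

A=4, T=8, C=5, G=4
So N_AT = 12 and N_GC = 9.
Tm = 2(12) + 4(9) = 24 + 36 = 60°C

60°C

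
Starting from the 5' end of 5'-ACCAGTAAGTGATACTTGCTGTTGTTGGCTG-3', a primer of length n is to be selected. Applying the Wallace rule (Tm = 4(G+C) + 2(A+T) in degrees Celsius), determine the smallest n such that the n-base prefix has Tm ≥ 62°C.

First 21 bases: ACCAGTAAGTGATACTTGCTG → Tm = 60°C (< 62°C)
First 22 bases: ACCAGTAAGTGATACTTGCTGT → Tm = 62°C (≥ 62°C)
Since every base adds ≥2°C, Tm only increases with n, so the threshold is first crossed at n = 22.

n = 22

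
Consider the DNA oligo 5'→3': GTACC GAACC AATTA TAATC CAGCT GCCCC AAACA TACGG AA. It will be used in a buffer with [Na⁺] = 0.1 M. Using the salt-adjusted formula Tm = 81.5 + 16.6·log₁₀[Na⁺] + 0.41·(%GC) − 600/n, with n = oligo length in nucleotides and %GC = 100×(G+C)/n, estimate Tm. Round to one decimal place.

Length n = 42. Base counts: C=13, A=16, T=7, G=6
G+C = 19, so %GC = 19/42 × 100 = 45.238%
Salt term: 16.6 × (-1) = -16.6
GC term: 0.41 × 45.238 = 18.548; length term: −600/42 = −14.286
Tm = 81.5 + (-16.6) + 18.548 − 14.286 = 69.162 → 69.2°C

69.2°C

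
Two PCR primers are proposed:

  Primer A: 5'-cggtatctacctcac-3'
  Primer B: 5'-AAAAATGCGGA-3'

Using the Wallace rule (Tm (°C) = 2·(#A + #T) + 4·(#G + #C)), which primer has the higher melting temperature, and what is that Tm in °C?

Primer A, 46°C

Primer A: A+T=7, G+C=8 → Tm = 2(7)+4(8) = 46°C
Primer B: A+T=7, G+C=4 → Tm = 2(7)+4(4) = 30°C
46°C vs 30°C → primer A is higher.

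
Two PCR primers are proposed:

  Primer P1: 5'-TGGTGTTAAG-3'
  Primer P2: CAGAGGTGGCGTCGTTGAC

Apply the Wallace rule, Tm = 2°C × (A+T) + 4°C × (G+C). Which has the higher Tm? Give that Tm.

Primer P1: A+T=6, G+C=4 → Tm = 2(6)+4(4) = 28°C
Primer P2: A+T=7, G+C=12 → Tm = 2(7)+4(12) = 62°C
28°C vs 62°C → primer P2 is higher.

Primer P2, 62°C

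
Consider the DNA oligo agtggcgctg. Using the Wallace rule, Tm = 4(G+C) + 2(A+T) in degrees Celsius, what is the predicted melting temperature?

34°C

T=2, A=1, C=2, G=5
A+T = 3, G+C = 7
Tm = 4·7 + 2·3 = 28 + 6 = 34°C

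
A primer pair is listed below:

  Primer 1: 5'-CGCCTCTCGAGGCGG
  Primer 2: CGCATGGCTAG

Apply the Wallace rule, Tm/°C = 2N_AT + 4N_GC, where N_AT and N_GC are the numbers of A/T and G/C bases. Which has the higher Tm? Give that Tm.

Primer 1: A+T=3, G+C=12 → Tm = 2(3)+4(12) = 54°C
Primer 2: A+T=4, G+C=7 → Tm = 2(4)+4(7) = 36°C
54°C vs 36°C → primer 1 is higher.

Primer 1, 54°C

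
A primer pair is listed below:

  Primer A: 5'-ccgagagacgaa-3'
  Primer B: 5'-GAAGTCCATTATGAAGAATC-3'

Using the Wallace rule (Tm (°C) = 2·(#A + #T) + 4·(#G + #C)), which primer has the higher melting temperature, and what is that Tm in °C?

Primer B, 54°C

Primer A: A+T=5, G+C=7 → Tm = 2(5)+4(7) = 38°C
Primer B: A+T=13, G+C=7 → Tm = 2(13)+4(7) = 54°C
38°C vs 54°C → primer B is higher.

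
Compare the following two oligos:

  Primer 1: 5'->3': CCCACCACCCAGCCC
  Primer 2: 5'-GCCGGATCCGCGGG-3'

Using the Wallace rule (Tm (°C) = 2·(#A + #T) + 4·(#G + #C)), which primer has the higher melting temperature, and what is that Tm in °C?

Primer 1: A+T=3, G+C=12 → Tm = 2(3)+4(12) = 54°C
Primer 2: A+T=2, G+C=12 → Tm = 2(2)+4(12) = 52°C
54°C vs 52°C → primer 1 is higher.

Primer 1, 54°C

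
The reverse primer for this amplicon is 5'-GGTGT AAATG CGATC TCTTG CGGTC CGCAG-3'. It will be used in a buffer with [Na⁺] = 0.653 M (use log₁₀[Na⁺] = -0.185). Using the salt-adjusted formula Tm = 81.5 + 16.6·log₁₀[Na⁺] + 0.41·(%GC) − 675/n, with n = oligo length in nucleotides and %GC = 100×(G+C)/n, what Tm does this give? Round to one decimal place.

Length n = 30. G=10, C=7, T=8, A=5
G+C = 17, so %GC = 17/30 × 100 = 56.667%
Salt term: 16.6 × (-0.185) = -3.071
GC term: 0.41 × 56.667 = 23.233; length term: −675/30 = −22.5
Tm = 81.5 + (-3.071) + 23.233 − 22.5 = 79.162 → 79.2°C

79.2°C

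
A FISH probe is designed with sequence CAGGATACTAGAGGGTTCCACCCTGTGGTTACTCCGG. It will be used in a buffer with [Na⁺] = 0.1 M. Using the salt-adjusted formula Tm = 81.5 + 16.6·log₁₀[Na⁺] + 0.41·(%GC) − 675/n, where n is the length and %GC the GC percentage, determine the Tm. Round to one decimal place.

69.9°C

Length n = 37. Base counts: T=9, G=11, A=7, C=10
G+C = 21, so %GC = 21/37 × 100 = 56.757%
Salt term: 16.6 × (-1) = -16.6
GC term: 0.41 × 56.757 = 23.27; length term: −675/37 = −18.243
Tm = 81.5 + (-16.6) + 23.27 − 18.243 = 69.927 → 69.9°C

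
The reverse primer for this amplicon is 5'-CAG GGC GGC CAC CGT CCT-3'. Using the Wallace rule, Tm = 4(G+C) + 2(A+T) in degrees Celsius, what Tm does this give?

T=2, A=2, C=8, G=6
AT pairs contribute 4, GC pairs contribute 14.
Tm = 2(4) + 4(14) = 8 + 56 = 64°C

64°C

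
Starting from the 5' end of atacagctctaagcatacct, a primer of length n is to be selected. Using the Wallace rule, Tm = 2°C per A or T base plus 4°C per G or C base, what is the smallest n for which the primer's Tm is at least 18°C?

n = 7

First 6 bases: ATACAG → Tm = 16°C (< 18°C)
First 7 bases: ATACAGC → Tm = 20°C (≥ 18°C)
Each additional base adds 2°C (A/T) or 4°C (G/C), so Tm is non-decreasing in n; n = 7 is the first length to reach 18°C.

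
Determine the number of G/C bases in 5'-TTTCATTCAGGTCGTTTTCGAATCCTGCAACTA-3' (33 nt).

T=13, G=5, A=7, C=8
Total G or C: 5 + 8 = 13

13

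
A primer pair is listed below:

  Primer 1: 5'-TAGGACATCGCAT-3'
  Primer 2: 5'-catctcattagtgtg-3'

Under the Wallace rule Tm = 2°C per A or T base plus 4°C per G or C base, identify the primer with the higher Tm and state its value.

Primer 2, 42°C

Primer 1: A+T=7, G+C=6 → Tm = 2(7)+4(6) = 38°C
Primer 2: A+T=9, G+C=6 → Tm = 2(9)+4(6) = 42°C
38°C vs 42°C → primer 2 is higher.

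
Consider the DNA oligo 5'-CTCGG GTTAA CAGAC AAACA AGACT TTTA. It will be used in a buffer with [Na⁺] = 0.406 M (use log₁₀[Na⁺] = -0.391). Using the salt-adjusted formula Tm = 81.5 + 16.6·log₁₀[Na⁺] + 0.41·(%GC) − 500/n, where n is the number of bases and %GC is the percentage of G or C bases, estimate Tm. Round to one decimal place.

73.3°C

Length n = 29. G=5, A=11, C=6, T=7
G+C = 11, so %GC = 11/29 × 100 = 37.931%
Salt term: 16.6 × (-0.391) = -6.491
GC term: 0.41 × 37.931 = 15.552; length term: −500/29 = −17.241
Tm = 81.5 + (-6.491) + 15.552 − 17.241 = 73.32 → 73.3°C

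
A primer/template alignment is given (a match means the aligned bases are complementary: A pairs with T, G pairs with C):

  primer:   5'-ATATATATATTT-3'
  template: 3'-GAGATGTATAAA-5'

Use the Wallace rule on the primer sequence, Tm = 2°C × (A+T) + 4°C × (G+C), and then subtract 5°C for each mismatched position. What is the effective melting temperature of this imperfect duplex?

9°C

Primer base counts: A=5, T=7, G=0, C=0 → A+T=12, G+C=0
Perfect-match Tm = 2(12) + 4(0) = 24 + 0 = 24°C
Mismatches (positions where the bases are not complementary): 3 (at positions 1, 3, 6)
Effective Tm = 24 − 3×5 = 24 − 15 = 9°C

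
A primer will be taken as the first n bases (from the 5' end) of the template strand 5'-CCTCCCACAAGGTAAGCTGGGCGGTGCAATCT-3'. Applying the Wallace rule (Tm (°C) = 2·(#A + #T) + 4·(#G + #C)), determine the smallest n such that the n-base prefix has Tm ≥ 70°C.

First 21 bases: CCTCCCACAAGGTAAGCTGGG → Tm = 68°C (< 70°C)
First 22 bases: CCTCCCACAAGGTAAGCTGGGC → Tm = 72°C (≥ 70°C)
Each additional base adds 2°C (A/T) or 4°C (G/C), so Tm is non-decreasing in n; n = 22 is the first length to reach 70°C.

n = 22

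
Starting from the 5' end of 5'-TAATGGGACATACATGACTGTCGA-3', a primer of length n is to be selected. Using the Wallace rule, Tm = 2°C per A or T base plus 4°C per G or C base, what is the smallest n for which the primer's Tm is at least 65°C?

First 22 bases: TAATGGGACATACATGACTGTC → Tm = 62°C (< 65°C)
First 23 bases: TAATGGGACATACATGACTGTCG → Tm = 66°C (≥ 65°C)
Since every base adds ≥2°C, Tm only increases with n, so the threshold is first crossed at n = 23.

n = 23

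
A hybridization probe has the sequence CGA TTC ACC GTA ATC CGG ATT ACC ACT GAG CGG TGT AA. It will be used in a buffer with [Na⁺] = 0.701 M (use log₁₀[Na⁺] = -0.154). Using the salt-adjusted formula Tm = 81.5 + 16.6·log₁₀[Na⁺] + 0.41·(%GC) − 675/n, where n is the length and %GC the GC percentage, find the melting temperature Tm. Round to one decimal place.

81.7°C

Length n = 38. A=10, C=10, T=9, G=9
G+C = 19, so %GC = 19/38 × 100 = 50%
Salt term: 16.6 × (-0.154) = -2.556
GC term: 0.41 × 50 = 20.5; length term: −675/38 = −17.763
Tm = 81.5 + (-2.556) + 20.5 − 17.763 = 81.681 → 81.7°C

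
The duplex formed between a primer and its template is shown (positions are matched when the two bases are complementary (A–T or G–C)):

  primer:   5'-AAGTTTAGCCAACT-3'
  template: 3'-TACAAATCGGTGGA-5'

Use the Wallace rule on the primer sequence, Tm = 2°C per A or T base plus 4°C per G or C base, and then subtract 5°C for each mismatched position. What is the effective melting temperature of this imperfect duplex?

Primer base counts: A=5, T=4, G=2, C=3 → A+T=9, G+C=5
Perfect-match Tm = 2(9) + 4(5) = 18 + 20 = 38°C
Mismatches (positions where the bases are not complementary): 2 (at positions 2, 12)
Effective Tm = 38 − 2×5 = 38 − 10 = 28°C

28°C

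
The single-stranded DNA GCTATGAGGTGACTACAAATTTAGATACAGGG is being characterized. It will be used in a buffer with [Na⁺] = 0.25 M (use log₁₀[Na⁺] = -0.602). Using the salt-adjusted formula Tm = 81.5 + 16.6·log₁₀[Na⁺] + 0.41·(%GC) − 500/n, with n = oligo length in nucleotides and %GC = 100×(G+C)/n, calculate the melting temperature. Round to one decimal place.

72.5°C

Length n = 32. Counting bases: G=9, A=11, C=4, T=8
G+C = 13, so %GC = 13/32 × 100 = 40.625%
Salt term: 16.6 × (-0.602) = -9.993
GC term: 0.41 × 40.625 = 16.656; length term: −500/32 = −15.625
Tm = 81.5 + (-9.993) + 16.656 − 15.625 = 72.538 → 72.5°C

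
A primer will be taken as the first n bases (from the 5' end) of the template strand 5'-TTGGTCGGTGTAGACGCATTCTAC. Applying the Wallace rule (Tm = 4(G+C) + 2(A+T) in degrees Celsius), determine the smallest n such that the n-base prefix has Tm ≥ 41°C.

n = 14

First 13 bases: TTGGTCGGTGTAG → Tm = 40°C (< 41°C)
First 14 bases: TTGGTCGGTGTAGA → Tm = 42°C (≥ 41°C)
Each additional base adds 2°C (A/T) or 4°C (G/C), so Tm is non-decreasing in n; n = 14 is the first length to reach 41°C.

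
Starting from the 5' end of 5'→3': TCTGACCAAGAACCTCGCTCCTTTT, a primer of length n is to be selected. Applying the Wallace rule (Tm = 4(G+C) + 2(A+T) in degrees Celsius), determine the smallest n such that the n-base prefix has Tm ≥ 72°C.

First 23 bases: TCTGACCAAGAACCTCGCTCCTT → Tm = 70°C (< 72°C)
First 24 bases: TCTGACCAAGAACCTCGCTCCTTT → Tm = 72°C (≥ 72°C)
Since every base adds ≥2°C, Tm only increases with n, so the threshold is first crossed at n = 24.

n = 24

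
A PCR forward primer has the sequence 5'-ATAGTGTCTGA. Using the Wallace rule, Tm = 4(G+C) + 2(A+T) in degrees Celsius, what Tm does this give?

C=1, T=4, A=3, G=3
A+T = 7, G+C = 4
Tm = 2(7) + 4(4) = 14 + 16 = 30°C

30°C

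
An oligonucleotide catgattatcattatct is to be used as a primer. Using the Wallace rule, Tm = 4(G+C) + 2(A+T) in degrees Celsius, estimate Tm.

Base counts: G=1, T=8, C=3, A=5
AT pairs contribute 13, GC pairs contribute 4.
Tm = 2(13) + 4(4) = 26 + 16 = 42°C

42°C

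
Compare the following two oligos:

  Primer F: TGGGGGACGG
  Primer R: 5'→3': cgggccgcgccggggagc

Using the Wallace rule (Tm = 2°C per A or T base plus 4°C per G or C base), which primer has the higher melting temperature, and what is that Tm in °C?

Primer F: A+T=2, G+C=8 → Tm = 2(2)+4(8) = 36°C
Primer R: A+T=1, G+C=17 → Tm = 2(1)+4(17) = 70°C
36°C vs 70°C → primer R is higher.

Primer R, 70°C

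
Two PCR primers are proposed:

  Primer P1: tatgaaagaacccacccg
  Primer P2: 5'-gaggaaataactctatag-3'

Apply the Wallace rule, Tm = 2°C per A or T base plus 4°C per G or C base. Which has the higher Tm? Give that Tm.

Primer P1, 54°C

Primer P1: A+T=9, G+C=9 → Tm = 2(9)+4(9) = 54°C
Primer P2: A+T=12, G+C=6 → Tm = 2(12)+4(6) = 48°C
54°C vs 48°C → primer P1 is higher.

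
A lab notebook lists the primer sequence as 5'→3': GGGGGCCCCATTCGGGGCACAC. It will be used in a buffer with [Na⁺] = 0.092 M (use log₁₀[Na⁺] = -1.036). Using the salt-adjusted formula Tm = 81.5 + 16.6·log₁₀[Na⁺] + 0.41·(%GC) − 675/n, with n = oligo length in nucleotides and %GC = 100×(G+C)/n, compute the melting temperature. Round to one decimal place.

65.3°C

Length n = 22. Counting bases: C=8, G=9, A=3, T=2
G+C = 17, so %GC = 17/22 × 100 = 77.273%
Salt term: 16.6 × (-1.036) = -17.198
GC term: 0.41 × 77.273 = 31.682; length term: −675/22 = −30.682
Tm = 81.5 + (-17.198) + 31.682 − 30.682 = 65.302 → 65.3°C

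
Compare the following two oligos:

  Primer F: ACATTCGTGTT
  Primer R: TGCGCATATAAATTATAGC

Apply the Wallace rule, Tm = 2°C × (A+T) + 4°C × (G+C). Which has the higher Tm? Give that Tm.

Primer F: A+T=7, G+C=4 → Tm = 2(7)+4(4) = 30°C
Primer R: A+T=13, G+C=6 → Tm = 2(13)+4(6) = 50°C
30°C vs 50°C → primer R is higher.

Primer R, 50°C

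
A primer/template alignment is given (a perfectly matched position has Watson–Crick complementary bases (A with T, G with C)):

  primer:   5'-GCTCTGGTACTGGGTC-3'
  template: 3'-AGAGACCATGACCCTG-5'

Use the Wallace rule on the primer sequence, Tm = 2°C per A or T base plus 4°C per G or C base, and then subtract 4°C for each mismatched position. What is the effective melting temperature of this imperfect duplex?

Primer base counts: A=1, T=5, G=6, C=4 → A+T=6, G+C=10
Perfect-match Tm = 2(6) + 4(10) = 12 + 40 = 52°C
Mismatches (positions where the bases are not complementary): 2 (at positions 1, 15)
Effective Tm = 52 − 2×4 = 52 − 8 = 44°C

44°C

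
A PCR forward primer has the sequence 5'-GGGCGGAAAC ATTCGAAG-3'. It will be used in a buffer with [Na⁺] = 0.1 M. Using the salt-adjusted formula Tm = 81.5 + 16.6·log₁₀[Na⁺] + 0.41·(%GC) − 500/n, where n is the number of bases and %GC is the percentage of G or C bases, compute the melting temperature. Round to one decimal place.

Length n = 18. Base counts: T=2, C=3, G=7, A=6
G+C = 10, so %GC = 10/18 × 100 = 55.556%
Salt term: 16.6 × (-1) = -16.6
GC term: 0.41 × 55.556 = 22.778; length term: −500/18 = −27.778
Tm = 81.5 + (-16.6) + 22.778 − 27.778 = 59.9 → 59.9°C

59.9°C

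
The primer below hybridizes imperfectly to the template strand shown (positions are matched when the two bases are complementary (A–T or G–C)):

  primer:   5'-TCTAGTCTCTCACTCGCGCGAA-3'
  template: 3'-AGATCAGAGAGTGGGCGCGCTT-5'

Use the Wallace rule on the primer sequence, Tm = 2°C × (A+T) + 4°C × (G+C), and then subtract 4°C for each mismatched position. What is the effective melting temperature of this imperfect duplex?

Primer base counts: A=4, T=6, G=4, C=8 → A+T=10, G+C=12
Perfect-match Tm = 2(10) + 4(12) = 20 + 48 = 68°C
Mismatches (positions where the bases are not complementary): 1 (at position 14)
Effective Tm = 68 − 1×4 = 68 − 4 = 64°C

64°C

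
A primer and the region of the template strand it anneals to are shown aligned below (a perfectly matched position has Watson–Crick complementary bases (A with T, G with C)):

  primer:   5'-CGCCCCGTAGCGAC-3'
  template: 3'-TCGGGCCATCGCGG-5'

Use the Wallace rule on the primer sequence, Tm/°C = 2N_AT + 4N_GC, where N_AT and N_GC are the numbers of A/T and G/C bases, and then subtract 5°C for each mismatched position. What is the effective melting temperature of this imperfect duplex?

Primer base counts: A=2, T=1, G=4, C=7 → A+T=3, G+C=11
Perfect-match Tm = 2(3) + 4(11) = 6 + 44 = 50°C
Mismatches (positions where the bases are not complementary): 3 (at positions 1, 6, 13)
Effective Tm = 50 − 3×5 = 50 − 15 = 35°C

35°C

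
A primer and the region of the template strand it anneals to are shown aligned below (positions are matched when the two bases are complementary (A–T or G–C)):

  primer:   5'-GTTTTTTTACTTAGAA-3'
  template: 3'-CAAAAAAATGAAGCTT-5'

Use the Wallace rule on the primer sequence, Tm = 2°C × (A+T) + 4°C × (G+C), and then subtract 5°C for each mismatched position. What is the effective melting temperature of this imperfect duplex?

33°C

Primer base counts: A=4, T=9, G=2, C=1 → A+T=13, G+C=3
Perfect-match Tm = 2(13) + 4(3) = 26 + 12 = 38°C
Mismatches (positions where the bases are not complementary): 1 (at position 13)
Effective Tm = 38 − 1×5 = 38 − 5 = 33°C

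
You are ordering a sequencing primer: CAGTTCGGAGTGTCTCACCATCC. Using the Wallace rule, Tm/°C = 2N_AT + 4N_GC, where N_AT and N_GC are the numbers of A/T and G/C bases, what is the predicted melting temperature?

Base counts: G=5, C=8, A=4, T=6
A+T = 10, G+C = 13
Tm = 2×10 + 4×13 = 72°C

72°C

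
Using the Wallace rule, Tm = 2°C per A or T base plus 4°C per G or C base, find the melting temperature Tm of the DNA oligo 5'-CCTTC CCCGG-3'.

36°C

G=2, A=0, T=2, C=6
A+T = 2, G+C = 8
Tm = 2(2) + 4(8) = 4 + 32 = 36°C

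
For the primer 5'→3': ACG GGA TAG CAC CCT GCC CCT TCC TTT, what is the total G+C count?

16

G=5, C=11, A=4, T=7
G+C = 5 + 11 = 16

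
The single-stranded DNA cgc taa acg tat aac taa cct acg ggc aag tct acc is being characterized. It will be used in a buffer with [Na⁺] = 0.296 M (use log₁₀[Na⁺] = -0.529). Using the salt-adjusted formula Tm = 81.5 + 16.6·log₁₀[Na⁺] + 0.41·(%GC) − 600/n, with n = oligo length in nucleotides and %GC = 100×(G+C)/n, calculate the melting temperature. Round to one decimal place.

75.4°C

Length n = 36. Scanning the sequence gives A=12, G=6, T=7, C=11.
G+C = 17, so %GC = 17/36 × 100 = 47.222%
Salt term: 16.6 × (-0.529) = -8.781
GC term: 0.41 × 47.222 = 19.361; length term: −600/36 = −16.667
Tm = 81.5 + (-8.781) + 19.361 − 16.667 = 75.413 → 75.4°C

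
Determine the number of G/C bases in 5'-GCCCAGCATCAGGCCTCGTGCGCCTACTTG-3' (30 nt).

G=8, A=4, C=12, T=6
G+C = 8 + 12 = 20

20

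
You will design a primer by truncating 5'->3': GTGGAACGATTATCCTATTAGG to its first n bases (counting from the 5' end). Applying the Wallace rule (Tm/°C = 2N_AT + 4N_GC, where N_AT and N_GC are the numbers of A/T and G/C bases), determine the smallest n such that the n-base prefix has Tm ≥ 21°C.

First 6 bases: GTGGAA → Tm = 18°C (< 21°C)
First 7 bases: GTGGAAC → Tm = 22°C (≥ 21°C)
Since every base adds ≥2°C, Tm only increases with n, so the threshold is first crossed at n = 7.

n = 7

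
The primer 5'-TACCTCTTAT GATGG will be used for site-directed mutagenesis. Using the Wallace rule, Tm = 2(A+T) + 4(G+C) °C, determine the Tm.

42°C

Scanning the sequence gives T=6, G=3, A=3, C=3.
AT pairs contribute 9, GC pairs contribute 6.
Tm = 2(9) + 4(6) = 18 + 24 = 42°C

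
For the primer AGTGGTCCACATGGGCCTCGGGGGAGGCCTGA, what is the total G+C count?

A=5, G=14, C=8, T=5
G+C = 14 + 8 = 22

22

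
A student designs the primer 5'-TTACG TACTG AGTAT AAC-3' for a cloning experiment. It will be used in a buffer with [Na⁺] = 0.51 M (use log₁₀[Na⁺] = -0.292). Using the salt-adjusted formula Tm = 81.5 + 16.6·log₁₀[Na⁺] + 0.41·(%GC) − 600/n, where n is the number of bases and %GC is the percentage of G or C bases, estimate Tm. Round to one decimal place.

Length n = 18. Scanning the sequence gives T=6, C=3, A=6, G=3.
G+C = 6, so %GC = 6/18 × 100 = 33.333%
Salt term: 16.6 × (-0.292) = -4.847
GC term: 0.41 × 33.333 = 13.667; length term: −600/18 = −33.333
Tm = 81.5 + (-4.847) + 13.667 − 33.333 = 56.987 → 57.0°C

57.0°C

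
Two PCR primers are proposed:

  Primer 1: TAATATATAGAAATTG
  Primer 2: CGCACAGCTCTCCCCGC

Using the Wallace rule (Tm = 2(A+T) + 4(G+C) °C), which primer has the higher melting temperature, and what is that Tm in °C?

Primer 1: A+T=14, G+C=2 → Tm = 2(14)+4(2) = 36°C
Primer 2: A+T=4, G+C=13 → Tm = 2(4)+4(13) = 60°C
36°C vs 60°C → primer 2 is higher.

Primer 2, 60°C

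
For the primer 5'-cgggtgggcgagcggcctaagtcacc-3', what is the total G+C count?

A=4, G=11, T=3, C=8
Total G or C: 11 + 8 = 19

19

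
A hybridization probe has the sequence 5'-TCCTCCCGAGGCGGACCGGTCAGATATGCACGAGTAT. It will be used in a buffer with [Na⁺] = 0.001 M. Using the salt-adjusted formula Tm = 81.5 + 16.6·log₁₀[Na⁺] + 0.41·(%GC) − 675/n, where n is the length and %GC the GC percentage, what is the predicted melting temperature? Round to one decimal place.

Length n = 37. Base counts: C=11, A=8, T=7, G=11
G+C = 22, so %GC = 22/37 × 100 = 59.459%
Salt term: 16.6 × (-3) = -49.8
GC term: 0.41 × 59.459 = 24.378; length term: −675/37 = −18.243
Tm = 81.5 + (-49.8) + 24.378 − 18.243 = 37.835 → 37.8°C

37.8°C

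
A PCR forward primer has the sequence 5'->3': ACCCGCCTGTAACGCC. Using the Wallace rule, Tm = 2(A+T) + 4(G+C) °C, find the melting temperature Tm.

G=3, A=3, T=2, C=8
So N_AT = 5 and N_GC = 11.
Tm = 2(5) + 4(11) = 10 + 44 = 54°C

54°C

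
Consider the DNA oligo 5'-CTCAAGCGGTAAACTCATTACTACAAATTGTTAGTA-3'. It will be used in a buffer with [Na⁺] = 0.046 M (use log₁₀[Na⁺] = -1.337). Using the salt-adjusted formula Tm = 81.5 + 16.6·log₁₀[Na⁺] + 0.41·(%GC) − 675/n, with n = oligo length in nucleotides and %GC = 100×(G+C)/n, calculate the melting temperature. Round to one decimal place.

54.2°C

Length n = 36. Base counts: T=11, C=7, A=13, G=5
G+C = 12, so %GC = 12/36 × 100 = 33.333%
Salt term: 16.6 × (-1.337) = -22.194
GC term: 0.41 × 33.333 = 13.667; length term: −675/36 = −18.75
Tm = 81.5 + (-22.194) + 13.667 − 18.75 = 54.223 → 54.2°C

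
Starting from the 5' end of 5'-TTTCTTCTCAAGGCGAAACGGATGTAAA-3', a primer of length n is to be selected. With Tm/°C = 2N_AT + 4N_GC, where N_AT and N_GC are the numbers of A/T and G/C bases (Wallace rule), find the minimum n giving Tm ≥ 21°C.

n = 9

First 8 bases: TTTCTTCT → Tm = 20°C (< 21°C)
First 9 bases: TTTCTTCTC → Tm = 24°C (≥ 21°C)
Each additional base adds 2°C (A/T) or 4°C (G/C), so Tm is non-decreasing in n; n = 9 is the first length to reach 21°C.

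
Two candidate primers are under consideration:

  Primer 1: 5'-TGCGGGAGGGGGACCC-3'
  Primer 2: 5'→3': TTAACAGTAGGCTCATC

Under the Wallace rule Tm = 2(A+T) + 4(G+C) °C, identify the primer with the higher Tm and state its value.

Primer 1: A+T=3, G+C=13 → Tm = 2(3)+4(13) = 58°C
Primer 2: A+T=10, G+C=7 → Tm = 2(10)+4(7) = 48°C
58°C vs 48°C → primer 1 is higher.

Primer 1, 58°C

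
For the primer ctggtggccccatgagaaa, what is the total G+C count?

Counting bases: T=3, G=6, C=5, A=5
G+C = 6 + 5 = 11

11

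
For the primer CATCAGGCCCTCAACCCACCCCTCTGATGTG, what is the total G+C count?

Counting bases: G=5, A=6, C=14, T=6
Total G or C: 5 + 14 = 19

19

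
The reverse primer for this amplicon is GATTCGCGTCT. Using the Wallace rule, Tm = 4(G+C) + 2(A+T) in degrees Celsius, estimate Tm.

34°C

Counting bases: A=1, G=3, T=4, C=3
AT pairs contribute 5, GC pairs contribute 6.
Tm = 2(5) + 4(6) = 10 + 24 = 34°C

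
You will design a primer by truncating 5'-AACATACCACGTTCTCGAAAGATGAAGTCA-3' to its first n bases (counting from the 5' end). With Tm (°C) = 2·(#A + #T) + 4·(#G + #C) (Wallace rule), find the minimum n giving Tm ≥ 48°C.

n = 17

First 16 bases: AACATACCACGTTCTC → Tm = 46°C (< 48°C)
First 17 bases: AACATACCACGTTCTCG → Tm = 50°C (≥ 48°C)
Since every base adds ≥2°C, Tm only increases with n, so the threshold is first crossed at n = 17.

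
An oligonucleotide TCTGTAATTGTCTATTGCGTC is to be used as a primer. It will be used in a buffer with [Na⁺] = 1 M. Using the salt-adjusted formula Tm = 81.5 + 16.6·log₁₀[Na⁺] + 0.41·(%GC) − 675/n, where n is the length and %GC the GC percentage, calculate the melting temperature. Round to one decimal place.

Length n = 21. Base counts: G=4, C=4, T=10, A=3
G+C = 8, so %GC = 8/21 × 100 = 38.095%
Salt term: 16.6 × (0) = 0
GC term: 0.41 × 38.095 = 15.619; length term: −675/21 = −32.143
Tm = 81.5 + (0) + 15.619 − 32.143 = 64.976 → 65.0°C

65.0°C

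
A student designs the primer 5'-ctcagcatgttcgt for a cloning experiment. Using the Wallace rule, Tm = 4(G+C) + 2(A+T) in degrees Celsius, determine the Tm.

42°C

Base counts: G=3, C=4, T=5, A=2
AT pairs contribute 7, GC pairs contribute 7.
Tm = 2×7 + 4×7 = 42°C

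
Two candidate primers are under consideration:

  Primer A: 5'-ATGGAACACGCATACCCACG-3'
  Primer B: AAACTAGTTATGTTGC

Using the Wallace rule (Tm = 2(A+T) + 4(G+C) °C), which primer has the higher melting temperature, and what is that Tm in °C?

Primer A: A+T=9, G+C=11 → Tm = 2(9)+4(11) = 62°C
Primer B: A+T=11, G+C=5 → Tm = 2(11)+4(5) = 42°C
62°C vs 42°C → primer A is higher.

Primer A, 62°C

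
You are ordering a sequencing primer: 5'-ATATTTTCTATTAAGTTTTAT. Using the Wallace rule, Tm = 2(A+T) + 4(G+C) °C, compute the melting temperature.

46°C

A=6, T=13, G=1, C=1
A+T = 19, G+C = 2
Tm = 2×19 + 4×2 = 46°C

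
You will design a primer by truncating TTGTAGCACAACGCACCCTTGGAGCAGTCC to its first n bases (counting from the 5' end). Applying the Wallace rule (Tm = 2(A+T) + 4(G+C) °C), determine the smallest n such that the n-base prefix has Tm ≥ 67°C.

First 21 bases: TTGTAGCACAACGCACCCTTG → Tm = 64°C (< 67°C)
First 22 bases: TTGTAGCACAACGCACCCTTGG → Tm = 68°C (≥ 67°C)
Each additional base adds 2°C (A/T) or 4°C (G/C), so Tm is non-decreasing in n; n = 22 is the first length to reach 67°C.

n = 22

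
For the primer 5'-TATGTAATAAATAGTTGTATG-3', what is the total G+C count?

4

Scanning the sequence gives T=9, G=4, A=8, C=0.
Total G or C: 4 + 0 = 4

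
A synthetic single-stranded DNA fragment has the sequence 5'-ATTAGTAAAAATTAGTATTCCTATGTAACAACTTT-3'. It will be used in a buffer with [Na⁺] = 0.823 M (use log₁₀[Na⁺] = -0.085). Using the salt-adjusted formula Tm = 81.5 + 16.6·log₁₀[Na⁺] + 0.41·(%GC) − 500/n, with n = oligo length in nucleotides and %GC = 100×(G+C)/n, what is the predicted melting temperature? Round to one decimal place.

Length n = 35. Scanning the sequence gives A=14, T=14, G=3, C=4.
G+C = 7, so %GC = 7/35 × 100 = 20%
Salt term: 16.6 × (-0.085) = -1.411
GC term: 0.41 × 20 = 8.2; length term: −500/35 = −14.286
Tm = 81.5 + (-1.411) + 8.2 − 14.286 = 74.003 → 74.0°C

74.0°C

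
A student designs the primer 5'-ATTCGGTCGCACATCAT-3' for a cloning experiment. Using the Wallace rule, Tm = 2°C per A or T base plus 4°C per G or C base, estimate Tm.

50°C

A=4, G=3, T=5, C=5
A+T = 9, G+C = 8
Tm = 2(9) + 4(8) = 18 + 32 = 50°C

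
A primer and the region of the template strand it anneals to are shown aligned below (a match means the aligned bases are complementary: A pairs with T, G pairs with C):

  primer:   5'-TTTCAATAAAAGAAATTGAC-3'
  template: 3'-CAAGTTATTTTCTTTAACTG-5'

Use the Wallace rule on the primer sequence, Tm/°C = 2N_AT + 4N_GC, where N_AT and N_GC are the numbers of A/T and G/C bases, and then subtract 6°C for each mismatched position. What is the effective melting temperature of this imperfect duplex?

Primer base counts: A=10, T=6, G=2, C=2 → A+T=16, G+C=4
Perfect-match Tm = 2(16) + 4(4) = 32 + 16 = 48°C
Mismatches (positions where the bases are not complementary): 1 (at position 1)
Effective Tm = 48 − 1×6 = 48 − 6 = 42°C

42°C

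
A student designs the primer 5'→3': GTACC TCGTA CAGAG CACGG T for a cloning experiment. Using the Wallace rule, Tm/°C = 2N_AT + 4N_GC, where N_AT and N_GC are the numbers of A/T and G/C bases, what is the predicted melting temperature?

66°C

Scanning the sequence gives C=6, T=4, A=5, G=6.
So N_AT = 9 and N_GC = 12.
Tm = 4·12 + 2·9 = 48 + 18 = 66°C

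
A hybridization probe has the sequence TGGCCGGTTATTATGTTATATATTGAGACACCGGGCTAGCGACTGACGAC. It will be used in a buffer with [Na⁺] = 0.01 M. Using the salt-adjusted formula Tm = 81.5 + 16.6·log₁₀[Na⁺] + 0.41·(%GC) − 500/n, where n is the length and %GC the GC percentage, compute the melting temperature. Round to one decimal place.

Length n = 50. Counting bases: G=14, T=14, A=12, C=10
G+C = 24, so %GC = 24/50 × 100 = 48%
Salt term: 16.6 × (-2) = -33.2
GC term: 0.41 × 48 = 19.68; length term: −500/50 = −10
Tm = 81.5 + (-33.2) + 19.68 − 10 = 57.98 → 58.0°C

58.0°C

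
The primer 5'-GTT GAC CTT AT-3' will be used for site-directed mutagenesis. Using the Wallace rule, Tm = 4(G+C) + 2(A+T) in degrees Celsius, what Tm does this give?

30°C

Scanning the sequence gives G=2, C=2, T=5, A=2.
A+T = 7, G+C = 4
Tm = 2(7) + 4(4) = 14 + 16 = 30°C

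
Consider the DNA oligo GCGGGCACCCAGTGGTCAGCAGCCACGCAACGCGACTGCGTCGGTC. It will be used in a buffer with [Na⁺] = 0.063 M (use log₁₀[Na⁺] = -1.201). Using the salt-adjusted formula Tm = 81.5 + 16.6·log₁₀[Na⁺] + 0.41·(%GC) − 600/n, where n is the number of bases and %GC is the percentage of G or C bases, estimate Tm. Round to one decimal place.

Length n = 46. Scanning the sequence gives G=16, T=5, C=17, A=8.
G+C = 33, so %GC = 33/46 × 100 = 71.739%
Salt term: 16.6 × (-1.201) = -19.937
GC term: 0.41 × 71.739 = 29.413; length term: −600/46 = −13.043
Tm = 81.5 + (-19.937) + 29.413 − 13.043 = 77.933 → 77.9°C

77.9°C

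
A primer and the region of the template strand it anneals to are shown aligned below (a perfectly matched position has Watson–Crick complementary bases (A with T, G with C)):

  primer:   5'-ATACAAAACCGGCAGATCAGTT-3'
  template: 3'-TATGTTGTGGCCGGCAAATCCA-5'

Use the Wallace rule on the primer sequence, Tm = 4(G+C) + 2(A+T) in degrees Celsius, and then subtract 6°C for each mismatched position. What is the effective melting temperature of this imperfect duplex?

Primer base counts: A=9, T=4, G=4, C=5 → A+T=13, G+C=9
Perfect-match Tm = 2(13) + 4(9) = 26 + 36 = 62°C
Mismatches (positions where the bases are not complementary): 5 (at positions 7, 14, 16, 18, 21)
Effective Tm = 62 − 5×6 = 62 − 30 = 32°C

32°C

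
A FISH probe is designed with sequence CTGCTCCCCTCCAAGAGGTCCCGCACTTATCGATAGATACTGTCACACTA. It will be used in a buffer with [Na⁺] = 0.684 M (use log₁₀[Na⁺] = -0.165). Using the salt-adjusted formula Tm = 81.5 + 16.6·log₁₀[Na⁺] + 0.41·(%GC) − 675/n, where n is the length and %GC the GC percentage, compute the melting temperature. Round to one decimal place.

Length n = 50. G=8, C=18, T=12, A=12
G+C = 26, so %GC = 26/50 × 100 = 52%
Salt term: 16.6 × (-0.165) = -2.739
GC term: 0.41 × 52 = 21.32; length term: −675/50 = −13.5
Tm = 81.5 + (-2.739) + 21.32 − 13.5 = 86.581 → 86.6°C

86.6°C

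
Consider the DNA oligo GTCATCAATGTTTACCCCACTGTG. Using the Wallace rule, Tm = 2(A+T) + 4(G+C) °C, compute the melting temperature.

Scanning the sequence gives C=7, T=8, G=4, A=5.
So N_AT = 13 and N_GC = 11.
Tm = 2(13) + 4(11) = 26 + 44 = 70°C

70°C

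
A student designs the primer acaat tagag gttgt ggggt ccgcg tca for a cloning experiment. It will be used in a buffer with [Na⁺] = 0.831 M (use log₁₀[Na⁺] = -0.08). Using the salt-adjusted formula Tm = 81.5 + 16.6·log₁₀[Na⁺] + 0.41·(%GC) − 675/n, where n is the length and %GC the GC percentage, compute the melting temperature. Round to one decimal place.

Length n = 28. Counting bases: T=7, C=5, A=6, G=10
G+C = 15, so %GC = 15/28 × 100 = 53.571%
Salt term: 16.6 × (-0.08) = -1.328
GC term: 0.41 × 53.571 = 21.964; length term: −675/28 = −24.107
Tm = 81.5 + (-1.328) + 21.964 − 24.107 = 78.029 → 78.0°C

78.0°C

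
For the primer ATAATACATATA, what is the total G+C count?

1

Scanning the sequence gives G=0, T=4, C=1, A=7.
Total G or C: 0 + 1 = 1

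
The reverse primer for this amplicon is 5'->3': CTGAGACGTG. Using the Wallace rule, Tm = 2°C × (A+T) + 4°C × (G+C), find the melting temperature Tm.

32°C

Scanning the sequence gives G=4, A=2, T=2, C=2.
So N_AT = 4 and N_GC = 6.
Tm = 2×4 + 4×6 = 32°C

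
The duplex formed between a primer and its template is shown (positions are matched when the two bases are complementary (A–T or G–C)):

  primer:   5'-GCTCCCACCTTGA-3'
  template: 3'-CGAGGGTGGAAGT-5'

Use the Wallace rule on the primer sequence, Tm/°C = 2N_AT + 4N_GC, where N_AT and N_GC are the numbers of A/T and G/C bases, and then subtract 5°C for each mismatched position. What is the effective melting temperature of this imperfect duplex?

Primer base counts: A=2, T=3, G=2, C=6 → A+T=5, G+C=8
Perfect-match Tm = 2(5) + 4(8) = 10 + 32 = 42°C
Mismatches (positions where the bases are not complementary): 1 (at position 12)
Effective Tm = 42 − 1×5 = 42 − 5 = 37°C

37°C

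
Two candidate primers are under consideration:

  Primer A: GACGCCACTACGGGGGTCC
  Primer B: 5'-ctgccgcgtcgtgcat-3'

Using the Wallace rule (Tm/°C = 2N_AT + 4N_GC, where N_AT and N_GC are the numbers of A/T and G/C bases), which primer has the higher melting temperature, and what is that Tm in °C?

Primer A, 66°C

Primer A: A+T=5, G+C=14 → Tm = 2(5)+4(14) = 66°C
Primer B: A+T=5, G+C=11 → Tm = 2(5)+4(11) = 54°C
66°C vs 54°C → primer A is higher.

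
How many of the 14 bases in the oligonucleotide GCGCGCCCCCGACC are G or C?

13

Counting bases: A=1, T=0, C=9, G=4
G+C = 4 + 9 = 13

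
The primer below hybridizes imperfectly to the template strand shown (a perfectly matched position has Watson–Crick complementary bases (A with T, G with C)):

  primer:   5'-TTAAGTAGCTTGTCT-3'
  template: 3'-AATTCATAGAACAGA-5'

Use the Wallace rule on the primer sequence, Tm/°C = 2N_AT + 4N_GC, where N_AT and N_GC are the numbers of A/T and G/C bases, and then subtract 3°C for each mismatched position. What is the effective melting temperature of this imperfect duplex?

Primer base counts: A=3, T=7, G=3, C=2 → A+T=10, G+C=5
Perfect-match Tm = 2(10) + 4(5) = 20 + 20 = 40°C
Mismatches (positions where the bases are not complementary): 1 (at position 8)
Effective Tm = 40 − 1×3 = 40 − 3 = 37°C

37°C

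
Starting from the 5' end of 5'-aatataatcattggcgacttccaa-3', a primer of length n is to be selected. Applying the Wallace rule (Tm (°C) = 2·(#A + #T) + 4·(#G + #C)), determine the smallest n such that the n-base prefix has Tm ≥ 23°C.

n = 11

First 10 bases: AATATAATCA → Tm = 22°C (< 23°C)
First 11 bases: AATATAATCAT → Tm = 24°C (≥ 23°C)
Each additional base adds 2°C (A/T) or 4°C (G/C), so Tm is non-decreasing in n; n = 11 is the first length to reach 23°C.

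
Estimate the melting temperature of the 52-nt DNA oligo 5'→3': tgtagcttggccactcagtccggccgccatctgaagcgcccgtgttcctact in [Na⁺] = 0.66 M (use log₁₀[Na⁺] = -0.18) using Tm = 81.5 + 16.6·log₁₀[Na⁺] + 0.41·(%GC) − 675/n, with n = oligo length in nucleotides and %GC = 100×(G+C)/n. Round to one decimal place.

90.8°C

Length n = 52. Scanning the sequence gives G=13, T=13, C=19, A=7.
G+C = 32, so %GC = 32/52 × 100 = 61.538%
Salt term: 16.6 × (-0.18) = -2.988
GC term: 0.41 × 61.538 = 25.231; length term: −675/52 = −12.981
Tm = 81.5 + (-2.988) + 25.231 − 12.981 = 90.762 → 90.8°C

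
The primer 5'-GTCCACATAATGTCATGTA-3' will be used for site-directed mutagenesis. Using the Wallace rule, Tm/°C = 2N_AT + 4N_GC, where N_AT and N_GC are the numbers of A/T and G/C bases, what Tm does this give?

G=3, C=4, A=6, T=6
AT pairs contribute 12, GC pairs contribute 7.
Tm = 4·7 + 2·12 = 28 + 24 = 52°C

52°C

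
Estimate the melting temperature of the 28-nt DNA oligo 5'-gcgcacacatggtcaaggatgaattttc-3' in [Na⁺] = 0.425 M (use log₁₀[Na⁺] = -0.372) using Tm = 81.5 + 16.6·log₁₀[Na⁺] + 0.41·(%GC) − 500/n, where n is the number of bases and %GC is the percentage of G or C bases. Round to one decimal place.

Length n = 28. Counting bases: G=7, A=8, C=6, T=7
G+C = 13, so %GC = 13/28 × 100 = 46.429%
Salt term: 16.6 × (-0.372) = -6.175
GC term: 0.41 × 46.429 = 19.036; length term: −500/28 = −17.857
Tm = 81.5 + (-6.175) + 19.036 − 17.857 = 76.504 → 76.5°C

76.5°C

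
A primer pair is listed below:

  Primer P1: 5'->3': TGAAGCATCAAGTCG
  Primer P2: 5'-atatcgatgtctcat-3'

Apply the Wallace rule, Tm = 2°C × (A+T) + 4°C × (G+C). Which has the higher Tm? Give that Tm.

Primer P1, 44°C

Primer P1: A+T=8, G+C=7 → Tm = 2(8)+4(7) = 44°C
Primer P2: A+T=10, G+C=5 → Tm = 2(10)+4(5) = 40°C
44°C vs 40°C → primer P1 is higher.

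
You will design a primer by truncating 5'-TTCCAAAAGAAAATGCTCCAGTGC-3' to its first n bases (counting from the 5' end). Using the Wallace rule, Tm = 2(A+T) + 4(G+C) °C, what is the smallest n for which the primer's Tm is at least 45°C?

First 17 bases: TTCCAAAAGAAAATGCT → Tm = 44°C (< 45°C)
First 18 bases: TTCCAAAAGAAAATGCTC → Tm = 48°C (≥ 45°C)
Since every base adds ≥2°C, Tm only increases with n, so the threshold is first crossed at n = 18.

n = 18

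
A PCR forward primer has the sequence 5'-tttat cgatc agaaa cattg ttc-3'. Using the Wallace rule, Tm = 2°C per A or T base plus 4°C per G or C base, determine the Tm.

Base counts: T=9, G=3, A=7, C=4
AT pairs contribute 16, GC pairs contribute 7.
Tm = 4·7 + 2·16 = 28 + 32 = 60°C

60°C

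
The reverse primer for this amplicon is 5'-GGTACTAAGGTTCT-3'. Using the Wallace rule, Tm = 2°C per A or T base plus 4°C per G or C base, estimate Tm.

40°C

Base counts: C=2, T=5, A=3, G=4
So N_AT = 8 and N_GC = 6.
Tm = 2(8) + 4(6) = 16 + 24 = 40°C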